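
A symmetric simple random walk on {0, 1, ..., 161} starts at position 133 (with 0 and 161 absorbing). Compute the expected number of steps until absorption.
E[τ | X_0 = 133] = 3724

Let v_k = E[τ | X_0 = k]. Boundary: v_0 = v_161 = 0. Recurrence: v_k = 1 + (v_{k-1} + v_{k+1})/2 for 1 ≤ k ≤ 160. The particular solution to v_k − (v_{k-1} + v_{k+1})/2 = 1 is v_k = −k^2. Adding homogeneous solution A + B k and matching boundaries gives v_k = k (161 − k). Substituting k = 133: v_133 = 133 · 28 = 3724.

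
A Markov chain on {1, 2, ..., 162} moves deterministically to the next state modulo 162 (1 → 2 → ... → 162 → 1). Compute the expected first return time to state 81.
E[T_81 | X_0 = 81] = 162

The chain cycles deterministically, so starting at state 81 it returns in exactly 162 steps. Equivalently, the stationary distribution is uniform π_j = 1/162 for every state j, so by Kac's formula E[T_81] = 1/π_81 = 162.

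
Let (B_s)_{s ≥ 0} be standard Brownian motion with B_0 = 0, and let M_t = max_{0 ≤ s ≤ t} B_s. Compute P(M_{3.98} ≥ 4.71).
P(M_{3.98} ≥ 4.71) = 2·P(B_{3.98} ≥ 4.71) = 2(1 − Φ(4.71/√3.98)) ≈ 0.0182

By the reflection principle for Brownian motion, P(M_t ≥ a) = 2 · P(B_t ≥ a) for a ≥ 0. Since B_t ~ N(0, t), P(B_t ≥ 4.71) = 1 − Φ(4.71/√t) = 1 − Φ(4.71/√3.98) = 1 − Φ(2.3609). So
  P(M_{3.98} ≥ 4.71) = 2(1 − Φ(2.3609)) ≈ 0.0182.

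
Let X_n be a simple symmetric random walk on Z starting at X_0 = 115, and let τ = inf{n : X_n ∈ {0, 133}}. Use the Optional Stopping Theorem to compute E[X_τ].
E[X_τ] = 115

X_n is a martingale and τ is a bounded-mean stopping time (indeed τ is finite a.s. with bounded expectation since the walk is in a bounded region). By the OST, E[X_τ] = E[X_0] = 115. Equivalently: E[X_τ] = 133 · P(hit 133 first) + 0 · P(hit 0 first) = 133 · (115/133) = 115.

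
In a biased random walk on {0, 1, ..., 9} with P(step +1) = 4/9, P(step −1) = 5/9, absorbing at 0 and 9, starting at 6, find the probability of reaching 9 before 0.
P(hit 9 before 0) = (1 − (5/4)^6) / (1 − (5/4)^9) = 12096/27721

Let u_k denote P(reach 9 before 0 | start at k). Boundary: u_0 = 0, u_9 = 1. Recurrence: u_k = 4/9·u_{k+1} + 5/9·u_{k-1} for 1 ≤ k ≤ 8. Try u_k = A + B·r^k with r = q/p = (5/9)/(4/9) = 5/4. Substitution satisfies the recurrence; boundary conditions give:
  u_k = (1 − r^k) / (1 − r^N) = (1 − (5/4)^6) / (1 − (5/4)^9) = 12096/27721.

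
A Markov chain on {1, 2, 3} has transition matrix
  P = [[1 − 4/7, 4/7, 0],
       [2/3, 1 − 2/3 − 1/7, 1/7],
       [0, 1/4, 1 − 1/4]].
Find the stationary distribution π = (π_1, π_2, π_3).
π = (49/115, 42/115, 24/115)

This is a birth-death chain on three states, which satisfies detailed balance: π_1 · P_{12} = π_2 · P_{21} and π_2 · P_{23} = π_3 · P_{32}.
From π_1 · 4/7 = π_2 · 2/3: π_2/π_1 = (4/7)/(2/3) = 6/7.
From π_2 · 1/7 = π_3 · 1/4: π_3/π_2 = (1/7)/(1/4) = 4/7.
Take π_1 proportional to 1; then unnormalized π = (1, 6/7, 24/49). Normalize by dividing by the sum 115/49:
  π = (49/115, 42/115, 24/115).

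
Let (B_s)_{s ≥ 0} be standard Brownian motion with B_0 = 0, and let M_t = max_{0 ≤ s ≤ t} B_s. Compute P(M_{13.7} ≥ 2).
P(M_{13.7} ≥ 2) = 2·P(B_{13.7} ≥ 2) = 2(1 − Φ(2/√13.7)) ≈ 0.5890

By the reflection principle for Brownian motion, P(M_t ≥ a) = 2 · P(B_t ≥ a) for a ≥ 0. Since B_t ~ N(0, t), P(B_t ≥ 2) = 1 − Φ(2/√t) = 1 − Φ(2/√13.7) = 1 − Φ(0.5403). So
  P(M_{13.7} ≥ 2) = 2(1 − Φ(0.5403)) ≈ 0.5890.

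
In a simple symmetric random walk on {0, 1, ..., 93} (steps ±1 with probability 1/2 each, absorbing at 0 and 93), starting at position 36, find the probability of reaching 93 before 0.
P(hit 93 before 0) = 36/93 = 12/31

Let u_k = P(hit 93 before 0 | start at k). Then u_0 = 0, u_93 = 1, and u_k = u_{k-1}/2 + u_{k+1}/2 for 1 ≤ k ≤ 92. This harmonic recurrence is solved by u_k = k/93, giving u_36 = 36/93 = 12/31.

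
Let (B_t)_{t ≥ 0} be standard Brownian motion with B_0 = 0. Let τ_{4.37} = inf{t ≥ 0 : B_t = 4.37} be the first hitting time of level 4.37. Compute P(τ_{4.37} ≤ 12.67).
P(τ_{4.37} ≤ 12.67) = 2(1 − Φ(4.37/√12.67)) = 2(1 − Φ(1.2277)) ≈ 0.2196

By the reflection principle for standard BM, P(τ_b ≤ t) = 2 · P(B_t ≥ b). Since B_t ~ N(0, t), P(B_t ≥ 4.37) = 1 − Φ(4.37/√t) = 1 − Φ(4.37/√12.67) = 1 − Φ(1.2277) ≈ 0.10978. Doubling: P(τ_{4.37} ≤ 12.67) ≈ 2 · 0.10978 = 0.21956 ≈ 0.2196.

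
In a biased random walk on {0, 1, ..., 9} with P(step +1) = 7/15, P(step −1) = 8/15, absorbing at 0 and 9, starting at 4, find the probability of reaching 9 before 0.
P(hit 9 before 0) = (1 − (8/7)^4) / (1 − (8/7)^9) = 28487865/93864121

Let u_k denote P(reach 9 before 0 | start at k). Boundary: u_0 = 0, u_9 = 1. Recurrence: u_k = 7/15·u_{k+1} + 8/15·u_{k-1} for 1 ≤ k ≤ 8. Try u_k = A + B·r^k with r = q/p = (8/15)/(7/15) = 8/7. Substitution satisfies the recurrence; boundary conditions give:
  u_k = (1 − r^k) / (1 − r^N) = (1 − (8/7)^4) / (1 − (8/7)^9) = 28487865/93864121.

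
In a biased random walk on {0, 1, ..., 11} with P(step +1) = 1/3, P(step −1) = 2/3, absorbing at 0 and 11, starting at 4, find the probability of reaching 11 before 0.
P(hit 11 before 0) = (1 − (2)^4) / (1 − (2)^11) = 15/2047

Let u_k denote P(reach 11 before 0 | start at k). Boundary: u_0 = 0, u_11 = 1. Recurrence: u_k = 1/3·u_{k+1} + 2/3·u_{k-1} for 1 ≤ k ≤ 10. Try u_k = A + B·r^k with r = q/p = (2/3)/(1/3) = 2. Substitution satisfies the recurrence; boundary conditions give:
  u_k = (1 − r^k) / (1 − r^N) = (1 − (2)^4) / (1 − (2)^11) = 15/2047.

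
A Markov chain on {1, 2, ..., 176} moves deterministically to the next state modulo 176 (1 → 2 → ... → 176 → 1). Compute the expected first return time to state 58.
E[T_58 | X_0 = 58] = 176

The chain cycles deterministically, so starting at state 58 it returns in exactly 176 steps. Equivalently, the stationary distribution is uniform π_j = 1/176 for every state j, so by Kac's formula E[T_58] = 1/π_58 = 176.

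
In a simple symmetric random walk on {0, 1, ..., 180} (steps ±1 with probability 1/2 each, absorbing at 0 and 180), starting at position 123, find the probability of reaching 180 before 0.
P(hit 180 before 0) = 123/180 = 41/60

Let u_k = P(hit 180 before 0 | start at k). Then u_0 = 0, u_180 = 1, and u_k = u_{k-1}/2 + u_{k+1}/2 for 1 ≤ k ≤ 179. This harmonic recurrence is solved by u_k = k/180, giving u_123 = 123/180 = 41/60.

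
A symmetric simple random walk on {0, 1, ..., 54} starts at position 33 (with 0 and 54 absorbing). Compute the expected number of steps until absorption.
E[τ | X_0 = 33] = 693

Let v_k = E[τ | X_0 = k]. Boundary: v_0 = v_54 = 0. Recurrence: v_k = 1 + (v_{k-1} + v_{k+1})/2 for 1 ≤ k ≤ 53. The particular solution to v_k − (v_{k-1} + v_{k+1})/2 = 1 is v_k = −k^2. Adding homogeneous solution A + B k and matching boundaries gives v_k = k (54 − k). Substituting k = 33: v_33 = 33 · 21 = 693.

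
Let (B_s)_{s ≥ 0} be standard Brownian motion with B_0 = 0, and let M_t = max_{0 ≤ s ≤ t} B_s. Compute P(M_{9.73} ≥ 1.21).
P(M_{9.73} ≥ 1.21) = 2·P(B_{9.73} ≥ 1.21) = 2(1 − Φ(1.21/√9.73)) ≈ 0.6981

By the reflection principle for Brownian motion, P(M_t ≥ a) = 2 · P(B_t ≥ a) for a ≥ 0. Since B_t ~ N(0, t), P(B_t ≥ 1.21) = 1 − Φ(1.21/√t) = 1 − Φ(1.21/√9.73) = 1 − Φ(0.3879). So
  P(M_{9.73} ≥ 1.21) = 2(1 − Φ(0.3879)) ≈ 0.6981.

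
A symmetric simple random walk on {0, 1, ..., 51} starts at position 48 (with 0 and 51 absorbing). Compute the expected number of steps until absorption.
E[τ | X_0 = 48] = 144

Let v_k = E[τ | X_0 = k]. Boundary: v_0 = v_51 = 0. Recurrence: v_k = 1 + (v_{k-1} + v_{k+1})/2 for 1 ≤ k ≤ 50. The particular solution to v_k − (v_{k-1} + v_{k+1})/2 = 1 is v_k = −k^2. Adding homogeneous solution A + B k and matching boundaries gives v_k = k (51 − k). Substituting k = 48: v_48 = 48 · 3 = 144.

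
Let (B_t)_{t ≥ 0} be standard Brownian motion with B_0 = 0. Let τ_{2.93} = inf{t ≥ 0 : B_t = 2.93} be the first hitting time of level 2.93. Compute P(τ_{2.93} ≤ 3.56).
P(τ_{2.93} ≤ 3.56) = 2(1 − Φ(2.93/√3.56)) = 2(1 − Φ(1.5529)) ≈ 0.1204

By the reflection principle for standard BM, P(τ_b ≤ t) = 2 · P(B_t ≥ b). Since B_t ~ N(0, t), P(B_t ≥ 2.93) = 1 − Φ(2.93/√t) = 1 − Φ(2.93/√3.56) = 1 − Φ(1.5529) ≈ 0.06022. Doubling: P(τ_{2.93} ≤ 3.56) ≈ 2 · 0.06022 = 0.12044 ≈ 0.1204.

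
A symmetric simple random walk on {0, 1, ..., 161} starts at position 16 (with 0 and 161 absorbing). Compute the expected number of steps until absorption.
E[τ | X_0 = 16] = 2320

Let v_k = E[τ | X_0 = k]. Boundary: v_0 = v_161 = 0. Recurrence: v_k = 1 + (v_{k-1} + v_{k+1})/2 for 1 ≤ k ≤ 160. The particular solution to v_k − (v_{k-1} + v_{k+1})/2 = 1 is v_k = −k^2. Adding homogeneous solution A + B k and matching boundaries gives v_k = k (161 − k). Substituting k = 16: v_16 = 16 · 145 = 2320.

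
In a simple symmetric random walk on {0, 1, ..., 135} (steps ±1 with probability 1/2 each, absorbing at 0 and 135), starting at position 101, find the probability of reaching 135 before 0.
P(hit 135 before 0) = 101/135

Let u_k = P(hit 135 before 0 | start at k). Then u_0 = 0, u_135 = 1, and u_k = u_{k-1}/2 + u_{k+1}/2 for 1 ≤ k ≤ 134. This harmonic recurrence is solved by u_k = k/135, giving u_101 = 101/135.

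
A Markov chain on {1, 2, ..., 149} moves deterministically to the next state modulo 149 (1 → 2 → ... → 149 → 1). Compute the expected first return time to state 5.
E[T_5 | X_0 = 5] = 149

The chain cycles deterministically, so starting at state 5 it returns in exactly 149 steps. Equivalently, the stationary distribution is uniform π_j = 1/149 for every state j, so by Kac's formula E[T_5] = 1/π_5 = 149.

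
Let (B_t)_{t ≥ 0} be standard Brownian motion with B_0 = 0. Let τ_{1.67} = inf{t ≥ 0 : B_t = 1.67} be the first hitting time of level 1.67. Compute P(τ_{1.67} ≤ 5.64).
P(τ_{1.67} ≤ 5.64) = 2(1 − Φ(1.67/√5.64)) = 2(1 − Φ(0.7032)) ≈ 0.4819

By the reflection principle for standard BM, P(τ_b ≤ t) = 2 · P(B_t ≥ b). Since B_t ~ N(0, t), P(B_t ≥ 1.67) = 1 − Φ(1.67/√t) = 1 − Φ(1.67/√5.64) = 1 − Φ(0.7032) ≈ 0.24097. Doubling: P(τ_{1.67} ≤ 5.64) ≈ 2 · 0.24097 = 0.48194 ≈ 0.4819.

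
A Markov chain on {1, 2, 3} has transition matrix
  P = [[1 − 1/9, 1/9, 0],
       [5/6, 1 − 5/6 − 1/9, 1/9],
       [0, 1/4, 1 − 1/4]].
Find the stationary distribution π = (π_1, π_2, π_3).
π = (135/161, 18/161, 8/161)

This is a birth-death chain on three states, which satisfies detailed balance: π_1 · P_{12} = π_2 · P_{21} and π_2 · P_{23} = π_3 · P_{32}.
From π_1 · 1/9 = π_2 · 5/6: π_2/π_1 = (1/9)/(5/6) = 2/15.
From π_2 · 1/9 = π_3 · 1/4: π_3/π_2 = (1/9)/(1/4) = 4/9.
Take π_1 proportional to 1; then unnormalized π = (1, 2/15, 8/135). Normalize by dividing by the sum 161/135:
  π = (135/161, 18/161, 8/161).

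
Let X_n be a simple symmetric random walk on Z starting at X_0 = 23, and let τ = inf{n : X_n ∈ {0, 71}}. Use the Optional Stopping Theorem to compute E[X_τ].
E[X_τ] = 23

X_n is a martingale and τ is a bounded-mean stopping time (indeed τ is finite a.s. with bounded expectation since the walk is in a bounded region). By the OST, E[X_τ] = E[X_0] = 23. Equivalently: E[X_τ] = 71 · P(hit 71 first) + 0 · P(hit 0 first) = 71 · (23/71) = 23.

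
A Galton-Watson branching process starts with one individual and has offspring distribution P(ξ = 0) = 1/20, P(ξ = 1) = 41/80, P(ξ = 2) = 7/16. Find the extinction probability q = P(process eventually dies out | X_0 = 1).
q = 4/35

The pgf is f(s) = 1/20 + 41/80·s + 7/16·s². The extinction probability q is the smallest fixed point of f in [0, 1]. Setting s = f(s):
  7/16·s² + (41/80 − 1)·s + 1/20 = 0
  7/16·s² − (1/20 + 7/16)·s + 1/20 = 0
which factors as (s − 1)·(7/16·s − 1/20) = 0, giving roots s = 1 and s = (1/20)/(7/16) = 4/35.
Mean offspring μ = 41/80 + 2·7/16 = 111/80 > 1 (supercritical), so q < 1. The extinction probability is the smaller root: q = (1/20)/(7/16) = 4/35.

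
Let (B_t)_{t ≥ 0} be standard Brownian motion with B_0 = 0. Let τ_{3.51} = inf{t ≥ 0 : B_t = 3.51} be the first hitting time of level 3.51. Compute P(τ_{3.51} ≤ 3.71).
P(τ_{3.51} ≤ 3.71) = 2(1 − Φ(3.51/√3.71)) = 2(1 − Φ(1.8223)) ≈ 0.0684

By the reflection principle for standard BM, P(τ_b ≤ t) = 2 · P(B_t ≥ b). Since B_t ~ N(0, t), P(B_t ≥ 3.51) = 1 − Φ(3.51/√t) = 1 − Φ(3.51/√3.71) = 1 − Φ(1.8223) ≈ 0.03420. Doubling: P(τ_{3.51} ≤ 3.71) ≈ 2 · 0.03420 = 0.06840 ≈ 0.0684.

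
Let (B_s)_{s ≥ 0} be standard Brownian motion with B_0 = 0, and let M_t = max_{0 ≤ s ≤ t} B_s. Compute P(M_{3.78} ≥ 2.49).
P(M_{3.78} ≥ 2.49) = 2·P(B_{3.78} ≥ 2.49) = 2(1 − Φ(2.49/√3.78)) ≈ 0.2003

By the reflection principle for Brownian motion, P(M_t ≥ a) = 2 · P(B_t ≥ a) for a ≥ 0. Since B_t ~ N(0, t), P(B_t ≥ 2.49) = 1 − Φ(2.49/√t) = 1 − Φ(2.49/√3.78) = 1 − Φ(1.2807). So
  P(M_{3.78} ≥ 2.49) = 2(1 − Φ(1.2807)) ≈ 0.2003.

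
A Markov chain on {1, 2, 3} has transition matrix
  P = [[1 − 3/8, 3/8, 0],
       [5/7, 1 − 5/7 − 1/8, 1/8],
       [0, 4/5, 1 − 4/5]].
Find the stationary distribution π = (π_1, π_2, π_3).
π = (1280/2057, 672/2057, 105/2057)

This is a birth-death chain on three states, which satisfies detailed balance: π_1 · P_{12} = π_2 · P_{21} and π_2 · P_{23} = π_3 · P_{32}.
From π_1 · 3/8 = π_2 · 5/7: π_2/π_1 = (3/8)/(5/7) = 21/40.
From π_2 · 1/8 = π_3 · 4/5: π_3/π_2 = (1/8)/(4/5) = 5/32.
Take π_1 proportional to 1; then unnormalized π = (1, 21/40, 21/256). Normalize by dividing by the sum 2057/1280:
  π = (1280/2057, 672/2057, 105/2057).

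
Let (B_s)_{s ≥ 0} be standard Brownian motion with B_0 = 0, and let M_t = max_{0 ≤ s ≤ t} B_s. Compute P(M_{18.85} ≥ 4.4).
P(M_{18.85} ≥ 4.4) = 2·P(B_{18.85} ≥ 4.4) = 2(1 − Φ(4.4/√18.85)) ≈ 0.3109

By the reflection principle for Brownian motion, P(M_t ≥ a) = 2 · P(B_t ≥ a) for a ≥ 0. Since B_t ~ N(0, t), P(B_t ≥ 4.4) = 1 − Φ(4.4/√t) = 1 − Φ(4.4/√18.85) = 1 − Φ(1.0134). So
  P(M_{18.85} ≥ 4.4) = 2(1 − Φ(1.0134)) ≈ 0.3109.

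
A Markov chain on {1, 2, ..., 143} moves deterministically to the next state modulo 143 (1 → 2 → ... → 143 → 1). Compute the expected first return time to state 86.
E[T_86 | X_0 = 86] = 143

The chain cycles deterministically, so starting at state 86 it returns in exactly 143 steps. Equivalently, the stationary distribution is uniform π_j = 1/143 for every state j, so by Kac's formula E[T_86] = 1/π_86 = 143.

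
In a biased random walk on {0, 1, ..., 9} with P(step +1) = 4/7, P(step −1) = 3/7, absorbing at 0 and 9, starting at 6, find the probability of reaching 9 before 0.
P(hit 9 before 0) = (1 − (3/4)^6) / (1 − (3/4)^9) = 5824/6553

Let u_k denote P(reach 9 before 0 | start at k). Boundary: u_0 = 0, u_9 = 1. Recurrence: u_k = 4/7·u_{k+1} + 3/7·u_{k-1} for 1 ≤ k ≤ 8. Try u_k = A + B·r^k with r = q/p = (3/7)/(4/7) = 3/4. Substitution satisfies the recurrence; boundary conditions give:
  u_k = (1 − r^k) / (1 − r^N) = (1 − (3/4)^6) / (1 − (3/4)^9) = 5824/6553.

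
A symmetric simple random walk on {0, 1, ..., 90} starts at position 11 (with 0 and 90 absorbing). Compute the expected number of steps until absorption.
E[τ | X_0 = 11] = 869

Let v_k = E[τ | X_0 = k]. Boundary: v_0 = v_90 = 0. Recurrence: v_k = 1 + (v_{k-1} + v_{k+1})/2 for 1 ≤ k ≤ 89. The particular solution to v_k − (v_{k-1} + v_{k+1})/2 = 1 is v_k = −k^2. Adding homogeneous solution A + B k and matching boundaries gives v_k = k (90 − k). Substituting k = 11: v_11 = 11 · 79 = 869.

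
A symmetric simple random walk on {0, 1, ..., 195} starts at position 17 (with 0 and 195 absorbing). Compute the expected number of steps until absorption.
E[τ | X_0 = 17] = 3026

Let v_k = E[τ | X_0 = k]. Boundary: v_0 = v_195 = 0. Recurrence: v_k = 1 + (v_{k-1} + v_{k+1})/2 for 1 ≤ k ≤ 194. The particular solution to v_k − (v_{k-1} + v_{k+1})/2 = 1 is v_k = −k^2. Adding homogeneous solution A + B k and matching boundaries gives v_k = k (195 − k). Substituting k = 17: v_17 = 17 · 178 = 3026.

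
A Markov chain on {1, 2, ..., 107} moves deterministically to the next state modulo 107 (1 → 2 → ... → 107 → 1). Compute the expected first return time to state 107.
E[T_107 | X_0 = 107] = 107

The chain cycles deterministically, so starting at state 107 it returns in exactly 107 steps. Equivalently, the stationary distribution is uniform π_j = 1/107 for every state j, so by Kac's formula E[T_107] = 1/π_107 = 107.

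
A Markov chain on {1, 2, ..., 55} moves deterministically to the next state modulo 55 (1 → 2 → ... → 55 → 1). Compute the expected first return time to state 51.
E[T_51 | X_0 = 51] = 55

The chain cycles deterministically, so starting at state 51 it returns in exactly 55 steps. Equivalently, the stationary distribution is uniform π_j = 1/55 for every state j, so by Kac's formula E[T_51] = 1/π_51 = 55.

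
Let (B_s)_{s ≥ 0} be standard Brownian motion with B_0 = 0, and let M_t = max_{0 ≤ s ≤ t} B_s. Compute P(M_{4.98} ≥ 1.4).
P(M_{4.98} ≥ 1.4) = 2·P(B_{4.98} ≥ 1.4) = 2(1 − Φ(1.4/√4.98)) ≈ 0.5304

By the reflection principle for Brownian motion, P(M_t ≥ a) = 2 · P(B_t ≥ a) for a ≥ 0. Since B_t ~ N(0, t), P(B_t ≥ 1.4) = 1 − Φ(1.4/√t) = 1 − Φ(1.4/√4.98) = 1 − Φ(0.6274). So
  P(M_{4.98} ≥ 1.4) = 2(1 − Φ(0.6274)) ≈ 0.5304.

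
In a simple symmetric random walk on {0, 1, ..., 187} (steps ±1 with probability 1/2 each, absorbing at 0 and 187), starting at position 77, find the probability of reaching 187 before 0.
P(hit 187 before 0) = 77/187 = 7/17

Let u_k = P(hit 187 before 0 | start at k). Then u_0 = 0, u_187 = 1, and u_k = u_{k-1}/2 + u_{k+1}/2 for 1 ≤ k ≤ 186. This harmonic recurrence is solved by u_k = k/187, giving u_77 = 77/187 = 7/17.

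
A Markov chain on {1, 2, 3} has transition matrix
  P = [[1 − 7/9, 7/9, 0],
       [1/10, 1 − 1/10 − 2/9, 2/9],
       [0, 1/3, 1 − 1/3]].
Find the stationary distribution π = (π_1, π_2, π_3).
π = (27/377, 210/377, 140/377)

This is a birth-death chain on three states, which satisfies detailed balance: π_1 · P_{12} = π_2 · P_{21} and π_2 · P_{23} = π_3 · P_{32}.
From π_1 · 7/9 = π_2 · 1/10: π_2/π_1 = (7/9)/(1/10) = 70/9.
From π_2 · 2/9 = π_3 · 1/3: π_3/π_2 = (2/9)/(1/3) = 2/3.
Take π_1 proportional to 1; then unnormalized π = (1, 70/9, 140/27). Normalize by dividing by the sum 377/27:
  π = (27/377, 210/377, 140/377).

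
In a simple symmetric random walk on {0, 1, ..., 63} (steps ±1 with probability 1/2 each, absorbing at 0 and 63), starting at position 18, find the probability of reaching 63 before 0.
P(hit 63 before 0) = 18/63 = 2/7

Let u_k = P(hit 63 before 0 | start at k). Then u_0 = 0, u_63 = 1, and u_k = u_{k-1}/2 + u_{k+1}/2 for 1 ≤ k ≤ 62. This harmonic recurrence is solved by u_k = k/63, giving u_18 = 18/63 = 2/7.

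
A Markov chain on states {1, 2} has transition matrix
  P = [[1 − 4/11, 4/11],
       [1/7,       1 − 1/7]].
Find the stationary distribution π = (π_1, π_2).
π_1 = 11/39, π_2 = 28/39

Solve πP = π with π_1 + π_2 = 1. From πP = π: π_1 · (1 − 4/11) + π_2 · 1/7 = π_1 ⇒ π_2 · 1/7 = π_1 · 4/11 ⇒ π_2/π_1 = (4/11)/(1/7) = 28/11. Together with π_1 + π_2 = 1:
  π_1 = (1/7)/(4/11 + 1/7) = (1/7)/(39/77) = 11/39,
  π_2 = (4/11)/(4/11 + 1/7) = (4/11)/(39/77) = 28/39.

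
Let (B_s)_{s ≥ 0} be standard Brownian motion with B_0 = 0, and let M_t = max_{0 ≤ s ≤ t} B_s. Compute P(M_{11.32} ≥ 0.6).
P(M_{11.32} ≥ 0.6) = 2·P(B_{11.32} ≥ 0.6) = 2(1 − Φ(0.6/√11.32)) ≈ 0.8585

By the reflection principle for Brownian motion, P(M_t ≥ a) = 2 · P(B_t ≥ a) for a ≥ 0. Since B_t ~ N(0, t), P(B_t ≥ 0.6) = 1 − Φ(0.6/√t) = 1 − Φ(0.6/√11.32) = 1 − Φ(0.1783). So
  P(M_{11.32} ≥ 0.6) = 2(1 − Φ(0.1783)) ≈ 0.8585.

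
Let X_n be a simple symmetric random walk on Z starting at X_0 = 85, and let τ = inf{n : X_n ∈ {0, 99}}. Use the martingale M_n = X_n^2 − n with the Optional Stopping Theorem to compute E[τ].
E[τ] = 1190

M_n = X_n^2 − n is a martingale (since E[X_{n+1}^2 | F_n] = X_n^2 + 1). By OST (τ has finite mean in a bounded region), E[M_τ] = E[M_0] = X_0^2 − 0 = 85^2 = 7225. Also E[M_τ] = E[X_τ^2] − E[τ]. The walk exits at 0 or 99, with P(hit 99 first) = 85/99, so E[X_τ^2] = 99^2 · 85/99 + 0 = 8415. Thus E[τ] = E[X_τ^2] − E[M_τ] = 8415 − 7225 = 1190 = 85(99 − 85) = 1190.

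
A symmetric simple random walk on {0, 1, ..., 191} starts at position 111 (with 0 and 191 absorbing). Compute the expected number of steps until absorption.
E[τ | X_0 = 111] = 8880

Let v_k = E[τ | X_0 = k]. Boundary: v_0 = v_191 = 0. Recurrence: v_k = 1 + (v_{k-1} + v_{k+1})/2 for 1 ≤ k ≤ 190. The particular solution to v_k − (v_{k-1} + v_{k+1})/2 = 1 is v_k = −k^2. Adding homogeneous solution A + B k and matching boundaries gives v_k = k (191 − k). Substituting k = 111: v_111 = 111 · 80 = 8880.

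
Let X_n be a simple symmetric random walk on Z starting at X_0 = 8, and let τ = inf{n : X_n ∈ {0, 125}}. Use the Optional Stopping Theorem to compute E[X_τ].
E[X_τ] = 8

X_n is a martingale and τ is a bounded-mean stopping time (indeed τ is finite a.s. with bounded expectation since the walk is in a bounded region). By the OST, E[X_τ] = E[X_0] = 8. Equivalently: E[X_τ] = 125 · P(hit 125 first) + 0 · P(hit 0 first) = 125 · (8/125) = 8.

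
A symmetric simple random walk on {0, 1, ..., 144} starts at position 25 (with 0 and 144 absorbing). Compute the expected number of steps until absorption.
E[τ | X_0 = 25] = 2975

Let v_k = E[τ | X_0 = k]. Boundary: v_0 = v_144 = 0. Recurrence: v_k = 1 + (v_{k-1} + v_{k+1})/2 for 1 ≤ k ≤ 143. The particular solution to v_k − (v_{k-1} + v_{k+1})/2 = 1 is v_k = −k^2. Adding homogeneous solution A + B k and matching boundaries gives v_k = k (144 − k). Substituting k = 25: v_25 = 25 · 119 = 2975.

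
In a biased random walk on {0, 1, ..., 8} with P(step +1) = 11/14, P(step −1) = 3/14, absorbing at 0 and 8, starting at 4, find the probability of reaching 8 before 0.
P(hit 8 before 0) = (1 − (3/11)^4) / (1 − (3/11)^8) = 14641/14722

Let u_k denote P(reach 8 before 0 | start at k). Boundary: u_0 = 0, u_8 = 1. Recurrence: u_k = 11/14·u_{k+1} + 3/14·u_{k-1} for 1 ≤ k ≤ 7. Try u_k = A + B·r^k with r = q/p = (3/14)/(11/14) = 3/11. Substitution satisfies the recurrence; boundary conditions give:
  u_k = (1 − r^k) / (1 − r^N) = (1 − (3/11)^4) / (1 − (3/11)^8) = 14641/14722.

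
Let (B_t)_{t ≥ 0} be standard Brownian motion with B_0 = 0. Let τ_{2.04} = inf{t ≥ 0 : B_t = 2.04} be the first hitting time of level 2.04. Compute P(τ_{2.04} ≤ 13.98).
P(τ_{2.04} ≤ 13.98) = 2(1 − Φ(2.04/√13.98)) = 2(1 − Φ(0.5456)) ≈ 0.5853

By the reflection principle for standard BM, P(τ_b ≤ t) = 2 · P(B_t ≥ b). Since B_t ~ N(0, t), P(B_t ≥ 2.04) = 1 − Φ(2.04/√t) = 1 − Φ(2.04/√13.98) = 1 − Φ(0.5456) ≈ 0.29267. Doubling: P(τ_{2.04} ≤ 13.98) ≈ 2 · 0.29267 = 0.58534 ≈ 0.5853.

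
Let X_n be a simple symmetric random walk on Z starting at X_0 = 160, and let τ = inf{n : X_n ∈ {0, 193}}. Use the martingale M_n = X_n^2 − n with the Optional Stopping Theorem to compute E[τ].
E[τ] = 5280

M_n = X_n^2 − n is a martingale (since E[X_{n+1}^2 | F_n] = X_n^2 + 1). By OST (τ has finite mean in a bounded region), E[M_τ] = E[M_0] = X_0^2 − 0 = 160^2 = 25600. Also E[M_τ] = E[X_τ^2] − E[τ]. The walk exits at 0 or 193, with P(hit 193 first) = 160/193, so E[X_τ^2] = 193^2 · 160/193 + 0 = 30880. Thus E[τ] = E[X_τ^2] − E[M_τ] = 30880 − 25600 = 5280 = 160(193 − 160) = 5280.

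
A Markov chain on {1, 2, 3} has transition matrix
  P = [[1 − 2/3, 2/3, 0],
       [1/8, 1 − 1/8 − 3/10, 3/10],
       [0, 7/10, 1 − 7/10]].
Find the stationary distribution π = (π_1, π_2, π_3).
π = (21/181, 112/181, 48/181)

This is a birth-death chain on three states, which satisfies detailed balance: π_1 · P_{12} = π_2 · P_{21} and π_2 · P_{23} = π_3 · P_{32}.
From π_1 · 2/3 = π_2 · 1/8: π_2/π_1 = (2/3)/(1/8) = 16/3.
From π_2 · 3/10 = π_3 · 7/10: π_3/π_2 = (3/10)/(7/10) = 3/7.
Take π_1 proportional to 1; then unnormalized π = (1, 16/3, 16/7). Normalize by dividing by the sum 181/21:
  π = (21/181, 112/181, 48/181).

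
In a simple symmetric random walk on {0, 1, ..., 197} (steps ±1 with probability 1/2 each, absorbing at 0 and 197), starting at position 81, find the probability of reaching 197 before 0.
P(hit 197 before 0) = 81/197

Let u_k = P(hit 197 before 0 | start at k). Then u_0 = 0, u_197 = 1, and u_k = u_{k-1}/2 + u_{k+1}/2 for 1 ≤ k ≤ 196. This harmonic recurrence is solved by u_k = k/197, giving u_81 = 81/197.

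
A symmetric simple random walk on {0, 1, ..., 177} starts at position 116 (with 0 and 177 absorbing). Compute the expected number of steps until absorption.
E[τ | X_0 = 116] = 7076

Let v_k = E[τ | X_0 = k]. Boundary: v_0 = v_177 = 0. Recurrence: v_k = 1 + (v_{k-1} + v_{k+1})/2 for 1 ≤ k ≤ 176. The particular solution to v_k − (v_{k-1} + v_{k+1})/2 = 1 is v_k = −k^2. Adding homogeneous solution A + B k and matching boundaries gives v_k = k (177 − k). Substituting k = 116: v_116 = 116 · 61 = 7076.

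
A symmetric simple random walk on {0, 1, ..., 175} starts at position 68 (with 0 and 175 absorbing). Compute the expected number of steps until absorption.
E[τ | X_0 = 68] = 7276

Let v_k = E[τ | X_0 = k]. Boundary: v_0 = v_175 = 0. Recurrence: v_k = 1 + (v_{k-1} + v_{k+1})/2 for 1 ≤ k ≤ 174. The particular solution to v_k − (v_{k-1} + v_{k+1})/2 = 1 is v_k = −k^2. Adding homogeneous solution A + B k and matching boundaries gives v_k = k (175 − k). Substituting k = 68: v_68 = 68 · 107 = 7276.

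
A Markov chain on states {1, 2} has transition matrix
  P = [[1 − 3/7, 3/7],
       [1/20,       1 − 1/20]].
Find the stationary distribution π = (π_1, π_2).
π_1 = 7/67, π_2 = 60/67

Solve πP = π with π_1 + π_2 = 1. From πP = π: π_1 · (1 − 3/7) + π_2 · 1/20 = π_1 ⇒ π_2 · 1/20 = π_1 · 3/7 ⇒ π_2/π_1 = (3/7)/(1/20) = 60/7. Together with π_1 + π_2 = 1:
  π_1 = (1/20)/(3/7 + 1/20) = (1/20)/(67/140) = 7/67,
  π_2 = (3/7)/(3/7 + 1/20) = (3/7)/(67/140) = 60/67.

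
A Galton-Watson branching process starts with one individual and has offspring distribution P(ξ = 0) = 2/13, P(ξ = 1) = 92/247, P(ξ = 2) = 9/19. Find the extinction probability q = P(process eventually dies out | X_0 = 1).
q = 38/117

The pgf is f(s) = 2/13 + 92/247·s + 9/19·s². The extinction probability q is the smallest fixed point of f in [0, 1]. Setting s = f(s):
  9/19·s² + (92/247 − 1)·s + 2/13 = 0
  9/19·s² − (2/13 + 9/19)·s + 2/13 = 0
which factors as (s − 1)·(9/19·s − 2/13) = 0, giving roots s = 1 and s = (2/13)/(9/19) = 38/117.
Mean offspring μ = 92/247 + 2·9/19 = 326/247 > 1 (supercritical), so q < 1. The extinction probability is the smaller root: q = (2/13)/(9/19) = 38/117.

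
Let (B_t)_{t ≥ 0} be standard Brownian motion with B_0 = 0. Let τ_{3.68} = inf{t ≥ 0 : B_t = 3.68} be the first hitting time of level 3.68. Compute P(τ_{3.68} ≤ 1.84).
P(τ_{3.68} ≤ 1.84) = 2(1 − Φ(3.68/√1.84)) = 2(1 − Φ(2.7129)) ≈ 0.0067

By the reflection principle for standard BM, P(τ_b ≤ t) = 2 · P(B_t ≥ b). Since B_t ~ N(0, t), P(B_t ≥ 3.68) = 1 − Φ(3.68/√t) = 1 − Φ(3.68/√1.84) = 1 − Φ(2.7129) ≈ 0.00333. Doubling: P(τ_{3.68} ≤ 1.84) ≈ 2 · 0.00333 = 0.00666 ≈ 0.0067.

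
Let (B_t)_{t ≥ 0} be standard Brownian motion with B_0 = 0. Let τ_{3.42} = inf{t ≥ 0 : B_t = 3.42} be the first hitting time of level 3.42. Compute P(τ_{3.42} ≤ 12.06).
P(τ_{3.42} ≤ 12.06) = 2(1 − Φ(3.42/√12.06)) = 2(1 − Φ(0.9848)) ≈ 0.3247

By the reflection principle for standard BM, P(τ_b ≤ t) = 2 · P(B_t ≥ b). Since B_t ~ N(0, t), P(B_t ≥ 3.42) = 1 − Φ(3.42/√t) = 1 − Φ(3.42/√12.06) = 1 − Φ(0.9848) ≈ 0.16236. Doubling: P(τ_{3.42} ≤ 12.06) ≈ 2 · 0.16236 = 0.32472 ≈ 0.3247.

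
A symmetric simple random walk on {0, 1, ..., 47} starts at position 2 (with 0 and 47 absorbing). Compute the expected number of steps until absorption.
E[τ | X_0 = 2] = 90

Let v_k = E[τ | X_0 = k]. Boundary: v_0 = v_47 = 0. Recurrence: v_k = 1 + (v_{k-1} + v_{k+1})/2 for 1 ≤ k ≤ 46. The particular solution to v_k − (v_{k-1} + v_{k+1})/2 = 1 is v_k = −k^2. Adding homogeneous solution A + B k and matching boundaries gives v_k = k (47 − k). Substituting k = 2: v_2 = 2 · 45 = 90.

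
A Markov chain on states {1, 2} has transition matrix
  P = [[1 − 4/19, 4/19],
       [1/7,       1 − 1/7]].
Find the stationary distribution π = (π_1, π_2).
π_1 = 19/47, π_2 = 28/47

Solve πP = π with π_1 + π_2 = 1. From πP = π: π_1 · (1 − 4/19) + π_2 · 1/7 = π_1 ⇒ π_2 · 1/7 = π_1 · 4/19 ⇒ π_2/π_1 = (4/19)/(1/7) = 28/19. Together with π_1 + π_2 = 1:
  π_1 = (1/7)/(4/19 + 1/7) = (1/7)/(47/133) = 19/47,
  π_2 = (4/19)/(4/19 + 1/7) = (4/19)/(47/133) = 28/47.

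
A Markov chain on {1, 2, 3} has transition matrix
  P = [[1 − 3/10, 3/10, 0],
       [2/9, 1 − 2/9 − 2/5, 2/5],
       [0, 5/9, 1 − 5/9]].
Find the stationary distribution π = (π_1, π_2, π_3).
π = (500/1661, 675/1661, 486/1661)

This is a birth-death chain on three states, which satisfies detailed balance: π_1 · P_{12} = π_2 · P_{21} and π_2 · P_{23} = π_3 · P_{32}.
From π_1 · 3/10 = π_2 · 2/9: π_2/π_1 = (3/10)/(2/9) = 27/20.
From π_2 · 2/5 = π_3 · 5/9: π_3/π_2 = (2/5)/(5/9) = 18/25.
Take π_1 proportional to 1; then unnormalized π = (1, 27/20, 243/250). Normalize by dividing by the sum 1661/500:
  π = (500/1661, 675/1661, 486/1661).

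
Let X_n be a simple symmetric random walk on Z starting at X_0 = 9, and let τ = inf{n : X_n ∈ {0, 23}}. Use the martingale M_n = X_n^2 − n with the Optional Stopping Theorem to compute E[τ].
E[τ] = 126

M_n = X_n^2 − n is a martingale (since E[X_{n+1}^2 | F_n] = X_n^2 + 1). By OST (τ has finite mean in a bounded region), E[M_τ] = E[M_0] = X_0^2 − 0 = 9^2 = 81. Also E[M_τ] = E[X_τ^2] − E[τ]. The walk exits at 0 or 23, with P(hit 23 first) = 9/23, so E[X_τ^2] = 23^2 · 9/23 + 0 = 207. Thus E[τ] = E[X_τ^2] − E[M_τ] = 207 − 81 = 126 = 9(23 − 9) = 126.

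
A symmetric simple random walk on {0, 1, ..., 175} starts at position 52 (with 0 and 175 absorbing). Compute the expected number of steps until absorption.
E[τ | X_0 = 52] = 6396

Let v_k = E[τ | X_0 = k]. Boundary: v_0 = v_175 = 0. Recurrence: v_k = 1 + (v_{k-1} + v_{k+1})/2 for 1 ≤ k ≤ 174. The particular solution to v_k − (v_{k-1} + v_{k+1})/2 = 1 is v_k = −k^2. Adding homogeneous solution A + B k and matching boundaries gives v_k = k (175 − k). Substituting k = 52: v_52 = 52 · 123 = 6396.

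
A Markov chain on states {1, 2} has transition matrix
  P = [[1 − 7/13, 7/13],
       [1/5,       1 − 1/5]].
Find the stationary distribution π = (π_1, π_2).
π_1 = 13/48, π_2 = 35/48

Solve πP = π with π_1 + π_2 = 1. From πP = π: π_1 · (1 − 7/13) + π_2 · 1/5 = π_1 ⇒ π_2 · 1/5 = π_1 · 7/13 ⇒ π_2/π_1 = (7/13)/(1/5) = 35/13. Together with π_1 + π_2 = 1:
  π_1 = (1/5)/(7/13 + 1/5) = (1/5)/(48/65) = 13/48,
  π_2 = (7/13)/(7/13 + 1/5) = (7/13)/(48/65) = 35/48.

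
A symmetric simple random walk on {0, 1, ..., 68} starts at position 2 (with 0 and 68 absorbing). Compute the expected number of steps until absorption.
E[τ | X_0 = 2] = 132

Let v_k = E[τ | X_0 = k]. Boundary: v_0 = v_68 = 0. Recurrence: v_k = 1 + (v_{k-1} + v_{k+1})/2 for 1 ≤ k ≤ 67. The particular solution to v_k − (v_{k-1} + v_{k+1})/2 = 1 is v_k = −k^2. Adding homogeneous solution A + B k and matching boundaries gives v_k = k (68 − k). Substituting k = 2: v_2 = 2 · 66 = 132.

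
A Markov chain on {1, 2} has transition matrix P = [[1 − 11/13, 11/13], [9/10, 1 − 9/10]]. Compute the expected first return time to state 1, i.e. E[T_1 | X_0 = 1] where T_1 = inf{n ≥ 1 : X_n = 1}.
E[T_1 | X_0 = 1] = 1/π_1 = 227/117

For an irreducible recurrent Markov chain with stationary distribution π, E[T_i | X_0 = i] = 1/π_i (Kac's formula). Here π_1 = (9/10)/(11/13 + 9/10) = (9/10)/(227/130) = 117/227, so E[T_1 | X_0 = 1] = 1/π_1 = (11/13 + 9/10)/(9/10) = (227/130)/(9/10) = 227/117.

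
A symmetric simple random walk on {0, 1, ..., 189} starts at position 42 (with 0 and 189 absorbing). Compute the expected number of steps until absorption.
E[τ | X_0 = 42] = 6174

Let v_k = E[τ | X_0 = k]. Boundary: v_0 = v_189 = 0. Recurrence: v_k = 1 + (v_{k-1} + v_{k+1})/2 for 1 ≤ k ≤ 188. The particular solution to v_k − (v_{k-1} + v_{k+1})/2 = 1 is v_k = −k^2. Adding homogeneous solution A + B k and matching boundaries gives v_k = k (189 − k). Substituting k = 42: v_42 = 42 · 147 = 6174.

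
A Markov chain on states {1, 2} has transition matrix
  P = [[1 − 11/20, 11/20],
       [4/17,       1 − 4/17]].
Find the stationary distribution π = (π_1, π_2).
π_1 = 80/267, π_2 = 187/267

Solve πP = π with π_1 + π_2 = 1. From πP = π: π_1 · (1 − 11/20) + π_2 · 4/17 = π_1 ⇒ π_2 · 4/17 = π_1 · 11/20 ⇒ π_2/π_1 = (11/20)/(4/17) = 187/80. Together with π_1 + π_2 = 1:
  π_1 = (4/17)/(11/20 + 4/17) = (4/17)/(267/340) = 80/267,
  π_2 = (11/20)/(11/20 + 4/17) = (11/20)/(267/340) = 187/267.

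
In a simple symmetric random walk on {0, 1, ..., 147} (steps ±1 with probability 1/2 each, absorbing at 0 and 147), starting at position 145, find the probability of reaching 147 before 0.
P(hit 147 before 0) = 145/147

Let u_k = P(hit 147 before 0 | start at k). Then u_0 = 0, u_147 = 1, and u_k = u_{k-1}/2 + u_{k+1}/2 for 1 ≤ k ≤ 146. This harmonic recurrence is solved by u_k = k/147, giving u_145 = 145/147.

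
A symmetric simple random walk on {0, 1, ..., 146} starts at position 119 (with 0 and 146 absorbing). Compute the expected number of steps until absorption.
E[τ | X_0 = 119] = 3213

Let v_k = E[τ | X_0 = k]. Boundary: v_0 = v_146 = 0. Recurrence: v_k = 1 + (v_{k-1} + v_{k+1})/2 for 1 ≤ k ≤ 145. The particular solution to v_k − (v_{k-1} + v_{k+1})/2 = 1 is v_k = −k^2. Adding homogeneous solution A + B k and matching boundaries gives v_k = k (146 − k). Substituting k = 119: v_119 = 119 · 27 = 3213.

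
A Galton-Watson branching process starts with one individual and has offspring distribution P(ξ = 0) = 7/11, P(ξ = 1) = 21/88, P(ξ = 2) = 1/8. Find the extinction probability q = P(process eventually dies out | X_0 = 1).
q = 1

Mean offspring μ = 0·7/11 + 1·21/88 + 2·1/8 = 43/88 ≤ 1. For μ ≤ 1 with offspring not concentrated at 1, the Galton-Watson process goes extinct almost surely, so q = 1.
(Algebraic check: The pgf is f(s) = 7/11 + 21/88·s + 1/8·s². The extinction probability q is the smallest fixed point of f in [0, 1]. Setting s = f(s):
  1/8·s² + (21/88 − 1)·s + 7/11 = 0
  1/8·s² − (7/11 + 1/8)·s + 7/11 = 0
which factors as (s − 1)·(1/8·s − 7/11) = 0, giving roots s = 1 and s = (7/11)/(1/8) = 56/11. Since 56/11 ≥ 1, the smallest root in [0, 1] is s = 1.)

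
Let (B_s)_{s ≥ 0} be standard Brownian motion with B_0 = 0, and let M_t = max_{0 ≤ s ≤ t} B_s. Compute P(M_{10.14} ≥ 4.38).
P(M_{10.14} ≥ 4.38) = 2·P(B_{10.14} ≥ 4.38) = 2(1 − Φ(4.38/√10.14)) ≈ 0.1690

By the reflection principle for Brownian motion, P(M_t ≥ a) = 2 · P(B_t ≥ a) for a ≥ 0. Since B_t ~ N(0, t), P(B_t ≥ 4.38) = 1 − Φ(4.38/√t) = 1 − Φ(4.38/√10.14) = 1 − Φ(1.3755). So
  P(M_{10.14} ≥ 4.38) = 2(1 − Φ(1.3755)) ≈ 0.1690.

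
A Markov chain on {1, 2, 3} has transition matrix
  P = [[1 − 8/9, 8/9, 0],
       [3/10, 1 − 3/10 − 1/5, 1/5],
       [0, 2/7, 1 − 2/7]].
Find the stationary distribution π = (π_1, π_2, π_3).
π = (27/163, 80/163, 56/163)

This is a birth-death chain on three states, which satisfies detailed balance: π_1 · P_{12} = π_2 · P_{21} and π_2 · P_{23} = π_3 · P_{32}.
From π_1 · 8/9 = π_2 · 3/10: π_2/π_1 = (8/9)/(3/10) = 80/27.
From π_2 · 1/5 = π_3 · 2/7: π_3/π_2 = (1/5)/(2/7) = 7/10.
Take π_1 proportional to 1; then unnormalized π = (1, 80/27, 56/27). Normalize by dividing by the sum 163/27:
  π = (27/163, 80/163, 56/163).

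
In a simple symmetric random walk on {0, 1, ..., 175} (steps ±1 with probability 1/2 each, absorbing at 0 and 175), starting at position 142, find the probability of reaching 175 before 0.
P(hit 175 before 0) = 142/175

Let u_k = P(hit 175 before 0 | start at k). Then u_0 = 0, u_175 = 1, and u_k = u_{k-1}/2 + u_{k+1}/2 for 1 ≤ k ≤ 174. This harmonic recurrence is solved by u_k = k/175, giving u_142 = 142/175.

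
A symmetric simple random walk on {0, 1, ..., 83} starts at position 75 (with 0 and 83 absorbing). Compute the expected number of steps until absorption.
E[τ | X_0 = 75] = 600

Let v_k = E[τ | X_0 = k]. Boundary: v_0 = v_83 = 0. Recurrence: v_k = 1 + (v_{k-1} + v_{k+1})/2 for 1 ≤ k ≤ 82. The particular solution to v_k − (v_{k-1} + v_{k+1})/2 = 1 is v_k = −k^2. Adding homogeneous solution A + B k and matching boundaries gives v_k = k (83 − k). Substituting k = 75: v_75 = 75 · 8 = 600.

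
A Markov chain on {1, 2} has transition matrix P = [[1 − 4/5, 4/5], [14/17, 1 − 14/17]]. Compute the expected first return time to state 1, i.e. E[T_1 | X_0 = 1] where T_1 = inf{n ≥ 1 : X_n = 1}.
E[T_1 | X_0 = 1] = 1/π_1 = 69/35

For an irreducible recurrent Markov chain with stationary distribution π, E[T_i | X_0 = i] = 1/π_i (Kac's formula). Here π_1 = (14/17)/(4/5 + 14/17) = (14/17)/(138/85) = 35/69, so E[T_1 | X_0 = 1] = 1/π_1 = (4/5 + 14/17)/(14/17) = (138/85)/(14/17) = 69/35.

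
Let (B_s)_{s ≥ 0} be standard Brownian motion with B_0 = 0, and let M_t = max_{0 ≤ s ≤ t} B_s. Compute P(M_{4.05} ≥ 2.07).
P(M_{4.05} ≥ 2.07) = 2·P(B_{4.05} ≥ 2.07) = 2(1 − Φ(2.07/√4.05)) ≈ 0.3037

By the reflection principle for Brownian motion, P(M_t ≥ a) = 2 · P(B_t ≥ a) for a ≥ 0. Since B_t ~ N(0, t), P(B_t ≥ 2.07) = 1 − Φ(2.07/√t) = 1 − Φ(2.07/√4.05) = 1 − Φ(1.0286). So
  P(M_{4.05} ≥ 2.07) = 2(1 − Φ(1.0286)) ≈ 0.3037.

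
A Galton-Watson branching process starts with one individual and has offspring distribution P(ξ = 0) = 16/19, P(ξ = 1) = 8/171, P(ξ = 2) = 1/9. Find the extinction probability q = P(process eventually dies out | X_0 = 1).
q = 1

Mean offspring μ = 0·16/19 + 1·8/171 + 2·1/9 = 46/171 ≤ 1. For μ ≤ 1 with offspring not concentrated at 1, the Galton-Watson process goes extinct almost surely, so q = 1.
(Algebraic check: The pgf is f(s) = 16/19 + 8/171·s + 1/9·s². The extinction probability q is the smallest fixed point of f in [0, 1]. Setting s = f(s):
  1/9·s² + (8/171 − 1)·s + 16/19 = 0
  1/9·s² − (16/19 + 1/9)·s + 16/19 = 0
which factors as (s − 1)·(1/9·s − 16/19) = 0, giving roots s = 1 and s = (16/19)/(1/9) = 144/19. Since 144/19 ≥ 1, the smallest root in [0, 1] is s = 1.)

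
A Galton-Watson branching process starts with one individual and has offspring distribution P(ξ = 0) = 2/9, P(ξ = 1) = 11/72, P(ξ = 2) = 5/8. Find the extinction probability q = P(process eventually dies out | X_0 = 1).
q = 16/45

The pgf is f(s) = 2/9 + 11/72·s + 5/8·s². The extinction probability q is the smallest fixed point of f in [0, 1]. Setting s = f(s):
  5/8·s² + (11/72 − 1)·s + 2/9 = 0
  5/8·s² − (2/9 + 5/8)·s + 2/9 = 0
which factors as (s − 1)·(5/8·s − 2/9) = 0, giving roots s = 1 and s = (2/9)/(5/8) = 16/45.
Mean offspring μ = 11/72 + 2·5/8 = 101/72 > 1 (supercritical), so q < 1. The extinction probability is the smaller root: q = (2/9)/(5/8) = 16/45.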